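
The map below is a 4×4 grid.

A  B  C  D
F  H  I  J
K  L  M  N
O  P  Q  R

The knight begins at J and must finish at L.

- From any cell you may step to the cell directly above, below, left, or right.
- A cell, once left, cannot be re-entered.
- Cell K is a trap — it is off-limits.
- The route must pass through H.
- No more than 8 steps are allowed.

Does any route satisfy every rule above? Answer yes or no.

yes

One route that works: J → I → H → L.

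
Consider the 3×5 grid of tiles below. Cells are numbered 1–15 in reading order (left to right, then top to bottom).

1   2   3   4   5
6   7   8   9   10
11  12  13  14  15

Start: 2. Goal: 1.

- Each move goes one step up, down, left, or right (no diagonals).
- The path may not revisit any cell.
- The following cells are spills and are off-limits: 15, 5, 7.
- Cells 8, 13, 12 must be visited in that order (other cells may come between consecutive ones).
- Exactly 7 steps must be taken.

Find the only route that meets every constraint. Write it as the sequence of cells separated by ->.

The waypoints must appear in the order 8, 13, 12, with no cell reused.
Route from 2: right 1 to 3, down 2 to 13, left 2 to 11, up 2 to 1 — 7 moves in all.
Check: order respected (8 at step 2, 13 at step 3, 12 at step 4); 7 moves as required.

2 -> 3 -> 8 -> 13 -> 12 -> 11 -> 6 -> 1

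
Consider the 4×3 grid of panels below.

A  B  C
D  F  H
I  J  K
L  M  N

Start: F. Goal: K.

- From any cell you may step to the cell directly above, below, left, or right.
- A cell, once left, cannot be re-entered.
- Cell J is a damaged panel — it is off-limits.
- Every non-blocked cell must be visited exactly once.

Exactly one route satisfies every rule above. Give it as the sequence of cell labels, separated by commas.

F, H, C, B, A, D, I, L, M, N, K

Need to visit all 11 open cells exactly once, starting at F and ending at K.
Cell A has only two open neighbours (D and B), so the path must pass straight through it: one of those is the cell it's entered from and the other is where it exits.
Route from F: right 1 to H, up 1 to C, left 2 to A, down 3 to L, right 2 to N, up 1 to K — 10 moves in all.
Check: all 11 open cells covered.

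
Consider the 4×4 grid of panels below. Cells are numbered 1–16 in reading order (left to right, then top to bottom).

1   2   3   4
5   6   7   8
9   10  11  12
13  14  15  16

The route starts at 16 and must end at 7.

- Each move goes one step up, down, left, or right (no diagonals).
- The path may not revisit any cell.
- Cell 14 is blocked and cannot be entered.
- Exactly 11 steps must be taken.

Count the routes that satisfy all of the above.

Need simple routes of exactly 11 moves from 16 to 7 (Manhattan distance 3, so 4 moves are spent on a detour and 4 undoing it).
Branch systematically from the start, pruning whenever the remaining move budget drops below the Manhattan distance to 7 or differs from it in parity. Grouping the completions by first move — via 12: 7; via 15: 4 — and summing: 7 + 4 = 11.
That gives 11 routes.

11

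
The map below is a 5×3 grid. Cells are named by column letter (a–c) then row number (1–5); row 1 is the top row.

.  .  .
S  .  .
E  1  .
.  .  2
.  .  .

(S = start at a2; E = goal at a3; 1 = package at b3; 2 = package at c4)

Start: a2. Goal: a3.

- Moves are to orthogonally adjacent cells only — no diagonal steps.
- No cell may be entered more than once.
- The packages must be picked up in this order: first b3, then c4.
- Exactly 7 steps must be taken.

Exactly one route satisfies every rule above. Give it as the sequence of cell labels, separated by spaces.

The waypoints must appear in the order b3, c4, with no cell reused.
Route from a2: right to b2, down to b3, right to c3, down to c4, 2× left (reaching a4), up to a3 — 7 moves in all.
Check: order respected (1 at step 2, 2 at step 4); 7 moves as required.

a2 b2 b3 c3 c4 b4 a4 a3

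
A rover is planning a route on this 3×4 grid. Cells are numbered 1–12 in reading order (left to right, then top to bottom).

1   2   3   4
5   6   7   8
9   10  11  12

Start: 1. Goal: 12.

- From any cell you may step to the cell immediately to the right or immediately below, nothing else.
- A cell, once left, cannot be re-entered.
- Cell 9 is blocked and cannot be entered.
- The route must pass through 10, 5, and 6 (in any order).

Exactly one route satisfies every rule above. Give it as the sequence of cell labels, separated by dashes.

Moves only go right or down, so the column and row indices never decrease.
Route from 1: down 1 to 5, right 1 to 6, down 1 to 10, right 2 to 12 — 5 moves in all.
Check: all required cells visited.

1 - 5 - 6 - 10 - 11 - 12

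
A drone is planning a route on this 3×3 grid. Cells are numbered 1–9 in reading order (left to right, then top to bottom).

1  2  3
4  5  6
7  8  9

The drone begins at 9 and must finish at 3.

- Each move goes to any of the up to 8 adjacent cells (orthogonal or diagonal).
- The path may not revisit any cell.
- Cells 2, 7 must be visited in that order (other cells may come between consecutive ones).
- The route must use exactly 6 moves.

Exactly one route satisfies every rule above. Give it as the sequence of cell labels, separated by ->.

The waypoints must appear in the order 2, 7, with no cell reused.
Route from 9: up to 6, up-left to 2, down-left to 4, down to 7, 2× up-right (reaching 3) — 6 moves in all.
Check: order respected (2 at step 2, 7 at step 4); 6 moves as required.

9 -> 6 -> 2 -> 4 -> 7 -> 5 -> 3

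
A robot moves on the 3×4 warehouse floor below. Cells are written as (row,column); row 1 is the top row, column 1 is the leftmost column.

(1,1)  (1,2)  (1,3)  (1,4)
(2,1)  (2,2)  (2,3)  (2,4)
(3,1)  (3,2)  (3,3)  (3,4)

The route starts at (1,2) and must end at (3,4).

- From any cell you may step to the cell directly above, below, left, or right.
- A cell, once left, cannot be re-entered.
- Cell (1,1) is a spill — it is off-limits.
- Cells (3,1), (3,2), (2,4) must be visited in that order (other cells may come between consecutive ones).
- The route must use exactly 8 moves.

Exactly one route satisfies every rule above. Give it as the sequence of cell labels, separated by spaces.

(1,2) (2,2) (2,1) (3,1) (3,2) (3,3) (2,3) (2,4) (3,4)

The waypoints must appear in the order (3,1), (3,2), (2,4), with no cell reused.
Route from (1,2): down 1 to (2,2), left 1 to (2,1), down 1 to (3,1), right 2 to (3,3), up 1 to (2,3), right 1 to (2,4), down 1 to (3,4) — 8 moves in all.
Check: order respected ((3,1) at step 3, (3,2) at step 4, (2,4) at step 7); 8 moves as required.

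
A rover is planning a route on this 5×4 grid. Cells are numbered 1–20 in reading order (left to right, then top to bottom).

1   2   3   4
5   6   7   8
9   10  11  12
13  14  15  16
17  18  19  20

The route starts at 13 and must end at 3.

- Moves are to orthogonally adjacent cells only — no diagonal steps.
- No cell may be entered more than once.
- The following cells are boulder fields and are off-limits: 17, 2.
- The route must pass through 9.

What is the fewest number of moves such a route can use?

Any route passes through 9 somewhere between 13 and 3. Summing Manhattan distances along the two legs (13 → 9 → 3) gives a lower bound of 1 + 4 = 5 moves.
A route of 5 moves achieves this: 13 → 9 → 5 → 6 → 7 → 3.
Since 5 matches the lower bound, it is optimal.

5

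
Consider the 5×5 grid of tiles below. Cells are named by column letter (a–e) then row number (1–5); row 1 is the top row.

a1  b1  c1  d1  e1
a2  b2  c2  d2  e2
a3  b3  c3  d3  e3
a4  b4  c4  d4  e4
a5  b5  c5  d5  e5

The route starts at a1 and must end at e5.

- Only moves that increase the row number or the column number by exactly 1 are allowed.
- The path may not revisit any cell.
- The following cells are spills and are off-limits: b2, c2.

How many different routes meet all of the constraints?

20

A right/down-only route from a1 to e5 makes exactly 4 down-moves and 4 right-moves in some order.
With no other constraints that would be C(8,4) = 70 routes.
Subtract routes through each blocked cell (inclusion–exclusion for overlaps): − through b2: 40 − through c2: 30 + through b2&c2: 20 → 20.
That gives 20 routes.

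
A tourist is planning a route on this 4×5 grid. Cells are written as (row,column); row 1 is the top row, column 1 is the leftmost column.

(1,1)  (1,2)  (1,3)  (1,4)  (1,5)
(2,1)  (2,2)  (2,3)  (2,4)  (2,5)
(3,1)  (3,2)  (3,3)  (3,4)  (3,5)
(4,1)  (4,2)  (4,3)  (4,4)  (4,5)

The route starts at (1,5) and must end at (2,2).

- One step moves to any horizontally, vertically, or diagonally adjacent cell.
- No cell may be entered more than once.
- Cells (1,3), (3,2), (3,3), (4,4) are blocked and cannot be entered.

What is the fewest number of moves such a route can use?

3

With diagonal moves allowed, the Chebyshev distance max(|Δrow|,|Δcol|) from (1,5) to (2,2) is 3, so at least 3 moves are needed.
A route of 3 moves achieves this: (1,5) → (1,4) → (2,3) → (2,2).
Since 3 matches the lower bound, it is optimal.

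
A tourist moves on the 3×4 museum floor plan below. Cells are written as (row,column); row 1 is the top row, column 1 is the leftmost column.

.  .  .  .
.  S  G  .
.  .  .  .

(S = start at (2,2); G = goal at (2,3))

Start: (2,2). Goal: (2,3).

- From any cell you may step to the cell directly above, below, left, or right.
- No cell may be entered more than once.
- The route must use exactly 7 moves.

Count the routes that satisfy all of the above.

6

Need simple routes of exactly 7 moves from (2,2) to (2,3) (Manhattan distance 1, so 3 moves are spent on a detour and 3 undoing it).
Enumerating: (2,2) (1,2) (1,1) (2,1) (3,1) (3,2) (3,3) (2,3) | (2,2) (1,2) (1,3) (1,4) (2,4) (3,4) (3,3) (2,3) | (2,2) (3,2) (3,1) (2,1) (1,1) (1,2) (1,3) (2,3) | (2,2) (3,2) (3,3) (3,4) (2,4) (1,4) (1,3) (2,3) | (2,2) (2,1) (1,1) (1,2) (1,3) (1,4) (2,4) (2,3) | (2,2) (2,1) (3,1) (3,2) (3,3) (3,4) (2,4) (2,3).
That gives 6 routes.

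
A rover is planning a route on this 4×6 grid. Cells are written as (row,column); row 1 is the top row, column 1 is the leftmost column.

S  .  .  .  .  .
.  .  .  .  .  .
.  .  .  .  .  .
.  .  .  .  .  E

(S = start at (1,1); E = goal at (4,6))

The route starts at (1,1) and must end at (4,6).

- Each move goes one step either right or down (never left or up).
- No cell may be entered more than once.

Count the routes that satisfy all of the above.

56

A right/down-only route from (1,1) to (4,6) makes exactly 3 down-moves and 5 right-moves in some order.
With no other constraints that would be C(8,3) = 56 routes.
That gives 56 routes.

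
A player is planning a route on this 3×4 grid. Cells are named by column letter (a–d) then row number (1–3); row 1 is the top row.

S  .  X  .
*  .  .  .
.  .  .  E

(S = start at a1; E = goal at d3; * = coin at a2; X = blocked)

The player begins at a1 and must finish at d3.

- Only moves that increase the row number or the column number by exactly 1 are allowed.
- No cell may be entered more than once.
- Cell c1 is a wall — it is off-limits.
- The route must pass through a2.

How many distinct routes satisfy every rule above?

4

A right/down-only route from a1 to d3 makes exactly 2 down-moves and 3 right-moves in some order.
With no other constraints that would be C(5,2) = 10 routes.
Split at a2 and multiply the segment counts (each segment already excludes blocked cells): a1→a2: 1; a2→d3: 4; product = 4.
That gives 4 routes.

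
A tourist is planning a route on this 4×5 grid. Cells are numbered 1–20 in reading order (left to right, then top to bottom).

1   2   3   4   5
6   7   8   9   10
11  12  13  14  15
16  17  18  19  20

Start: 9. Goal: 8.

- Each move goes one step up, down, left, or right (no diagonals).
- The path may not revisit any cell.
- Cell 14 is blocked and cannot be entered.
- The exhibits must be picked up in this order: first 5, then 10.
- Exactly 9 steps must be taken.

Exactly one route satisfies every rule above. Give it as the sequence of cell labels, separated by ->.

9 -> 4 -> 5 -> 10 -> 15 -> 20 -> 19 -> 18 -> 13 -> 8

The waypoints must appear in the order 5, 10, with no cell reused.
Route from 9: up to 4, right to 5, 3× down (reaching 20), 2× left (reaching 18), 2× up (reaching 8) — 9 moves in all.
Check: order respected (5 at step 2, 10 at step 3); 9 moves as required.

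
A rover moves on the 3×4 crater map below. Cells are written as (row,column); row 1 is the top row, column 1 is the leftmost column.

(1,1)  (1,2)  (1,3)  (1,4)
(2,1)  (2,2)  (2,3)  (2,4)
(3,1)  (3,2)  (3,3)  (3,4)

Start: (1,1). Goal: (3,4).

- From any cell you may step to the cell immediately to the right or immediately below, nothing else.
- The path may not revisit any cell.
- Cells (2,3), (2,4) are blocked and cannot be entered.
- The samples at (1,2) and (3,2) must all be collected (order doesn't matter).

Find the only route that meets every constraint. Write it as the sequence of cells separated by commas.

(1,1), (1,2), (2,2), (3,2), (3,3), (3,4)

Moves only go right or down, so the column and row indices never decrease.
Route from (1,1): right to (1,2), 2× down (reaching (3,2)), 2× right (reaching (3,4)) — 5 moves in all.
Check: all required cells visited.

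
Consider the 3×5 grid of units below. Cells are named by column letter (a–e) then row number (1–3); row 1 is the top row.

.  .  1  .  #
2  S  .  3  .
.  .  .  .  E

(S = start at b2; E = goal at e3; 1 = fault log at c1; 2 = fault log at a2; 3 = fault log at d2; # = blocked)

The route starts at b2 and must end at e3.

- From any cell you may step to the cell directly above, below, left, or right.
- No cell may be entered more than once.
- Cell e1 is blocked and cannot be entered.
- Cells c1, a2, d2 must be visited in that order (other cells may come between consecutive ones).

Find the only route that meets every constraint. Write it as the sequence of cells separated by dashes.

b2 - c2 - c1 - b1 - a1 - a2 - a3 - b3 - c3 - d3 - d2 - e2 - e3

The waypoints must appear in the order c1, a2, d2, with no cell reused.
Route from b2: right 1 to c2, up 1 to c1, left 2 to a1, down 2 to a3, right 3 to d3, up 1 to d2, right 1 to e2, down 1 to e3 — 12 moves in all.
Check: order respected (1 at step 2, 2 at step 5, 3 at step 10).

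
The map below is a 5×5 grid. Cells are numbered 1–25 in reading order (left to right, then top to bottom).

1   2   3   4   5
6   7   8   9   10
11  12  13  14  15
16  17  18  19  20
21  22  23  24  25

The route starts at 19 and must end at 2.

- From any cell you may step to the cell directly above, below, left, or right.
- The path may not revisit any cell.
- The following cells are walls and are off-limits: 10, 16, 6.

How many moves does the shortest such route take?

5

The Manhattan distance from 19 to 2 is |4−1| + |4−2| = 5, so at least 5 moves are needed.
A route of 5 moves achieves this: 19 → 14 → 9 → 4 → 3 → 2.
Since 5 matches the lower bound, it is optimal.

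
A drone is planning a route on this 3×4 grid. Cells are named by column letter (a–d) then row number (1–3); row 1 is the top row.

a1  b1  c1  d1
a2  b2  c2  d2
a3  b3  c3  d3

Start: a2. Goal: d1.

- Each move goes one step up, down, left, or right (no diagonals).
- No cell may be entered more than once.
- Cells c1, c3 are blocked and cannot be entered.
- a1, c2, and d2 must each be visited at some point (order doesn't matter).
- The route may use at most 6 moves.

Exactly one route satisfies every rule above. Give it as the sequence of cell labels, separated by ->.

Any route must reach a1, c2, and d2 and still end at d1 within 6 moves, so the order of the required stops is forced.
Route from a2: up 1 to a1, right 1 to b1, down 1 to b2, right 2 to d2, up 1 to d1 — 6 moves in all.
Check: all required cells visited; 6 ≤ 6 moves.

a2 -> a1 -> b1 -> b2 -> c2 -> d2 -> d1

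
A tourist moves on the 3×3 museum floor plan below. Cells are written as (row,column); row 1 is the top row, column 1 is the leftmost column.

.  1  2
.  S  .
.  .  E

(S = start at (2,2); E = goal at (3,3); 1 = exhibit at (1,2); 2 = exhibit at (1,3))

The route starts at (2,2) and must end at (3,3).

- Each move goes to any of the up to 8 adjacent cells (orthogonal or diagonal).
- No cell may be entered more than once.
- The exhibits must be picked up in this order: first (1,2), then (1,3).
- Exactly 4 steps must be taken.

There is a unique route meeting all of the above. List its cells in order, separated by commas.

The waypoints must appear in the order (1,2), (1,3), with no cell reused.
Route from (2,2): up 1 to (1,2), right 1 to (1,3), down 2 to (3,3) — 4 moves in all.
Check: order respected (1 at step 1, 2 at step 2); 4 moves as required.

(2,2), (1,2), (1,3), (2,3), (3,3)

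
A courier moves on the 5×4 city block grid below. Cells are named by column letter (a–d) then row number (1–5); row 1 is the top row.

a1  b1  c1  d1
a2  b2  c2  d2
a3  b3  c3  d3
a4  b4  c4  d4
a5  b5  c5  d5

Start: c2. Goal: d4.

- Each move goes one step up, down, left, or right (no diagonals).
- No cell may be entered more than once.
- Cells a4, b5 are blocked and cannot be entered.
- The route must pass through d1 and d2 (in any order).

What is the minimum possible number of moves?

Any route passes through d1 and d2 in some order between c2 and d4. Summing Manhattan distances along each leg and taking the cheapest ordering (c2 → d2 → d1 → d4) gives a lower bound of 1 + 1 + 3 = 5 moves.
A route of 5 moves achieves this: c2 → c1 → d1 → d2 → d3 → d4.
Since 5 matches the lower bound, it is optimal.

5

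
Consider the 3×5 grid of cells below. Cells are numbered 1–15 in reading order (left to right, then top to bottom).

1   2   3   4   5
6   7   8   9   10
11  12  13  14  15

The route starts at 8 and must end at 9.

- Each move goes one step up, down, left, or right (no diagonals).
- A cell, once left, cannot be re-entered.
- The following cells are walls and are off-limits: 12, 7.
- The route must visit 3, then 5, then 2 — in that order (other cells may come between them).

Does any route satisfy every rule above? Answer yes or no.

no

Even ignoring the required order, no revisit-free route from 8 to 9 manages to pass through all of 3, 5, and 2: branching out from 8, every path either misses one of them or, having collected them, can no longer reach 9 without re-entering a cell.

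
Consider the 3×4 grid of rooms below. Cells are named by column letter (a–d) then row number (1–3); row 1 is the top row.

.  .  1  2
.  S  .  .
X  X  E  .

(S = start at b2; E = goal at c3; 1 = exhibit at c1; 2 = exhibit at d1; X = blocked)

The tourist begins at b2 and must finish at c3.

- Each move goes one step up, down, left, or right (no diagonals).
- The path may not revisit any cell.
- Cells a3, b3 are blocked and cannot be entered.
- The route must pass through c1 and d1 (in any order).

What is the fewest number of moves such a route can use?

6

Any route passes through c1 and d1 in some order between b2 and c3. Summing Manhattan distances along each leg and taking the cheapest ordering (b2 → c1 → d1 → c3) gives a lower bound of 2 + 1 + 3 = 6 moves.
A route of 6 moves achieves this: b2 → b1 → c1 → d1 → d2 → d3 → c3.
Since 6 matches the lower bound, it is optimal.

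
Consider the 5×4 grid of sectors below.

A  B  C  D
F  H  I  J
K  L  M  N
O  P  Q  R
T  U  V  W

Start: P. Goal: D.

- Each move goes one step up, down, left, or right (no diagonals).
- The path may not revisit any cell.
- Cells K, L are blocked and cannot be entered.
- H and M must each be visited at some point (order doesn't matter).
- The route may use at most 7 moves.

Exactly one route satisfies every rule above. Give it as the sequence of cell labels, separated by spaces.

P Q M I H B C D

The budget equals the shortest possible length, so every move has to be on a shortest route through the required cells.
Route from P: right to Q, 2× up (reaching I), left to H, up to B, 2× right (reaching D) — 7 moves in all.
Check: all required cells visited; 7 ≤ 7 moves.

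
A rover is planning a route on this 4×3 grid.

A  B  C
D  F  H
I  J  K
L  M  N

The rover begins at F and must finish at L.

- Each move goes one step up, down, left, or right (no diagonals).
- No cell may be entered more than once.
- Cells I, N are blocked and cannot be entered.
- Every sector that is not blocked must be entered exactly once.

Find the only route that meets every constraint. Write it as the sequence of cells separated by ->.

F -> D -> A -> B -> C -> H -> K -> J -> M -> L

Need to visit all 10 open cells exactly once, starting at F and ending at L.
Cell C has only two open neighbours (H and B), so the path must pass straight through it: one of those is the cell it's entered from and the other is where it exits.
Route from F: left to D, up to A, 2× right (reaching C), 2× down (reaching K), left to J, down to M, left to L — 9 moves in all.
Check: all 10 open cells covered.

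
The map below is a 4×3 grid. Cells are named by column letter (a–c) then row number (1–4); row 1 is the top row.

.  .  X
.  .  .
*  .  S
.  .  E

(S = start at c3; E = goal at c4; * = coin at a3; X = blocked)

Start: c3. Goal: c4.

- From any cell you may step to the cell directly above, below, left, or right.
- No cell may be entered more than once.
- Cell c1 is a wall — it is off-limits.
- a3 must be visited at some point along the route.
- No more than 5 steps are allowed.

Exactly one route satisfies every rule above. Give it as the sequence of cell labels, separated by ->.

c3 -> b3 -> a3 -> a4 -> b4 -> c4

The budget equals the shortest possible length, so every move has to be on a shortest route through the required cells.
Route from c3: left 2 to a3, down 1 to a4, right 2 to c4 — 5 moves in all.
Check: all required cells visited; 5 ≤ 5 moves.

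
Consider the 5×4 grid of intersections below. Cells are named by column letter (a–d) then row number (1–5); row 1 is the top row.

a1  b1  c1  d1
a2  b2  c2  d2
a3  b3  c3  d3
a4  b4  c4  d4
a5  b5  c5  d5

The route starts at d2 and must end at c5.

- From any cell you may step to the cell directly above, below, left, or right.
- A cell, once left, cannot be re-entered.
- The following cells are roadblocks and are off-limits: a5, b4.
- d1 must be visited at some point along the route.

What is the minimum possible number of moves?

Any route passes through d1 somewhere between d2 and c5. Summing Manhattan distances along the two legs (d2 → d1 → c5) gives a lower bound of 1 + 5 = 6 moves.
A route of 6 moves achieves this: d2 → d1 → c1 → c2 → c3 → c4 → c5.
Since 6 matches the lower bound, it is optimal.

6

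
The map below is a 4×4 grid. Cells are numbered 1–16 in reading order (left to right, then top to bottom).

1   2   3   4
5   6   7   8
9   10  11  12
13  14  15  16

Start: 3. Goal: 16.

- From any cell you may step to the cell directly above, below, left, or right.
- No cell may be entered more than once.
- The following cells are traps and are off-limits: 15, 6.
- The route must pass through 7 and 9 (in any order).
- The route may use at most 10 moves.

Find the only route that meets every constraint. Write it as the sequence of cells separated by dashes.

Any route must reach 7 and 9 and still end at 16 within 10 moves, so the order of the required stops is forced.
Route from 3: left 2 to 1, down 2 to 9, right 2 to 11, up 1 to 7, right 1 to 8, down 2 to 16 — 10 moves in all.
Check: all required cells visited; 10 ≤ 10 moves.

3 - 2 - 1 - 5 - 9 - 10 - 11 - 7 - 8 - 12 - 16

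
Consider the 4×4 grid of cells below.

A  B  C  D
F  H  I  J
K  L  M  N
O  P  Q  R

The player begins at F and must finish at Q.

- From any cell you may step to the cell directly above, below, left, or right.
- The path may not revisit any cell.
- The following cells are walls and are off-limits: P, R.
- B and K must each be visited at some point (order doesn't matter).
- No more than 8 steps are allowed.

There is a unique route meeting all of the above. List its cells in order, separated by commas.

F, K, L, H, B, C, I, M, Q

The budget equals the shortest possible length, so every move has to be on a shortest route through the required cells.
Route from F: down to K, right to L, 2× up (reaching B), right to C, 3× down (reaching Q) — 8 moves in all.
Check: all required cells visited; 8 ≤ 8 moves.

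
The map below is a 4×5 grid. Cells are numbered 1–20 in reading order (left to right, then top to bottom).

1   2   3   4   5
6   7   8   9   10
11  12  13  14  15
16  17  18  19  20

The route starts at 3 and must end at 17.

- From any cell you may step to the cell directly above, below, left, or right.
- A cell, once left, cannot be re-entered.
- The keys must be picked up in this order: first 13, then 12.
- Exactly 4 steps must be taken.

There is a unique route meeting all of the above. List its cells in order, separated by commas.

3, 8, 13, 12, 17

The waypoints must appear in the order 13, 12, with no cell reused.
Route from 3: 2× down (reaching 13), left to 12, down to 17 — 4 moves in all.
Check: order respected (13 at step 2, 12 at step 3); 4 moves as required.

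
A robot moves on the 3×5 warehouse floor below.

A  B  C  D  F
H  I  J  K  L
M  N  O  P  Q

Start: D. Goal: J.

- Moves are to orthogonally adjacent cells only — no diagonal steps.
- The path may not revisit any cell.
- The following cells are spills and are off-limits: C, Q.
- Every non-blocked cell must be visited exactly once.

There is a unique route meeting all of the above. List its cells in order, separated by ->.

Need to visit all 13 open cells exactly once, starting at D and ending at J.
Route from D: right to F, down to L, left to K, down to P, 3× left (reaching M), 2× up (reaching A), right to B, down to I, right to J — 12 moves in all.
Check: all 13 open cells covered.

D -> F -> L -> K -> P -> O -> N -> M -> H -> A -> B -> I -> J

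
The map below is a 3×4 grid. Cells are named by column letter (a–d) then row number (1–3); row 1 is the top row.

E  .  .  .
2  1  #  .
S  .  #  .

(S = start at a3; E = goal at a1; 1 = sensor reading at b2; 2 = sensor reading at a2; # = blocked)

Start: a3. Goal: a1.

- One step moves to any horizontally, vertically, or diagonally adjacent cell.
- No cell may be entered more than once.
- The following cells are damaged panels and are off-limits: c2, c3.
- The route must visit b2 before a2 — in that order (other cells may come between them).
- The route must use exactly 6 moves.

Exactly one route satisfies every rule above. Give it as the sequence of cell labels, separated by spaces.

a3 b3 b2 c1 b1 a2 a1

The waypoints must appear in the order b2, a2, with no cell reused.
Route from a3: right to b3, up to b2, up-right to c1, left to b1, down-left to a2, up to a1 — 6 moves in all.
Check: order respected (1 at step 2, 2 at step 5); 6 moves as required.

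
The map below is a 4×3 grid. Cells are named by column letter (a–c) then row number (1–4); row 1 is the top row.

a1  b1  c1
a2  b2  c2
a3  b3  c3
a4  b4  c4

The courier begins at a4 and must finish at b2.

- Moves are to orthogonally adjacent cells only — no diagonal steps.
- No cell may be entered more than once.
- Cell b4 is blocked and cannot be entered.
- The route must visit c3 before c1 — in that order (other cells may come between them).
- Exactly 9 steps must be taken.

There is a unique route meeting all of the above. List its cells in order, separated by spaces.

The waypoints must appear in the order c3, c1, with no cell reused.
Route from a4: up to a3, 2× right (reaching c3), 2× up (reaching c1), 2× left (reaching a1), down to a2, right to b2 — 9 moves in all.
Check: order respected (c3 at step 3, c1 at step 5); 9 moves as required.

a4 a3 b3 c3 c2 c1 b1 a1 a2 b2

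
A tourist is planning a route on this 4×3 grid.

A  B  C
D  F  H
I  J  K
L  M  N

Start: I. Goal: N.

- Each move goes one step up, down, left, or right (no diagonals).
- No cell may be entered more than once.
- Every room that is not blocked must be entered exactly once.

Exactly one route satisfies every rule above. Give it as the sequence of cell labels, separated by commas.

Need to visit all 12 open cells exactly once, starting at I and ending at N.
Cell A has only two open neighbours (D and B), so the path must pass straight through it: one of those is the cell it's entered from and the other is where it exits.
Route from I: down 1 to L, right 1 to M, up 2 to F, left 1 to D, up 1 to A, right 2 to C, down 3 to N — 11 moves in all.
Check: all 12 open cells covered.

I, L, M, J, F, D, A, B, C, H, K, N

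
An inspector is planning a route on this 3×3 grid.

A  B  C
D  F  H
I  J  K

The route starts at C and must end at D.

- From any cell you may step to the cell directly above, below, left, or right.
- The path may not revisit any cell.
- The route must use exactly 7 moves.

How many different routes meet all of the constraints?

Need simple routes of exactly 7 moves from C to D (Manhattan distance 3, so 2 moves are spent on a detour and 2 undoing it).
Enumerating: C H K J F B A D | C B F H K J I D.
That gives 2 routes.

2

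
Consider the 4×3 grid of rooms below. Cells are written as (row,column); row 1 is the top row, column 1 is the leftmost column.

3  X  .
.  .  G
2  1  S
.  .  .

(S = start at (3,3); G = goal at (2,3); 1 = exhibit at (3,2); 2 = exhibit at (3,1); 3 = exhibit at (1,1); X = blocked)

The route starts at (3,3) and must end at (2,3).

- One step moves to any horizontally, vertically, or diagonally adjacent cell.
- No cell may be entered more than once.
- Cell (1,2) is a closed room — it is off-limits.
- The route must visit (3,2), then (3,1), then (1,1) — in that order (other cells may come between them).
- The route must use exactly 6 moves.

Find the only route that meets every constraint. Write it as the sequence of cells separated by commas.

(3,3), (3,2), (3,1), (2,1), (1,1), (2,2), (2,3)

The waypoints must appear in the order (3,2), (3,1), (1,1), with no cell reused.
Route from (3,3): left 2 to (3,1), up 2 to (1,1), down-right 1 to (2,2), right 1 to (2,3) — 6 moves in all.
Check: order respected (1 at step 1, 2 at step 2, 3 at step 4); 6 moves as required.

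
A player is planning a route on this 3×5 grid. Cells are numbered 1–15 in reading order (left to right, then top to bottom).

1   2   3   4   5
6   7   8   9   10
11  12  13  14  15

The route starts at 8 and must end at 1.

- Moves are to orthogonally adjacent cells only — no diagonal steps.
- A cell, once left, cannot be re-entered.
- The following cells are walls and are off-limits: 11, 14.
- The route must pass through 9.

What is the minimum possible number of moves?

5

Any route passes through 9 somewhere between 8 and 1. Summing Manhattan distances along the two legs (8 → 9 → 1) gives a lower bound of 1 + 4 = 5 moves.
A route of 5 moves achieves this: 8 → 9 → 4 → 3 → 2 → 1.
Since 5 matches the lower bound, it is optimal.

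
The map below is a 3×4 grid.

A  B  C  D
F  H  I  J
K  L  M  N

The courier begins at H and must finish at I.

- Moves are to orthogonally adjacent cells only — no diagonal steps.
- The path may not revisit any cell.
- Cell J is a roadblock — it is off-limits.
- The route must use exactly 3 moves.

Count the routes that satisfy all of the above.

Need simple routes of exactly 3 moves from H to I (Manhattan distance 1, so 1 moves are spent on a detour and 1 undoing it).
Enumerating: H B C I | H L M I.
That gives 2 routes.

2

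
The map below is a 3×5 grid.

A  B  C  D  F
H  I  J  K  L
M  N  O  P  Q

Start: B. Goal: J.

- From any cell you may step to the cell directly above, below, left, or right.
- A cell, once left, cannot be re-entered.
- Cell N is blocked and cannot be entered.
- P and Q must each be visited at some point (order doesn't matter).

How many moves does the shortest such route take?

8

Any route passes through P and Q in some order between B and J. Summing Manhattan distances along each leg and taking the cheapest ordering (B → P → Q → J) gives a lower bound of 4 + 1 + 3 = 8 moves.
A route of 8 moves achieves this: B → C → D → K → L → Q → P → O → J.
Since 8 matches the lower bound, it is optimal.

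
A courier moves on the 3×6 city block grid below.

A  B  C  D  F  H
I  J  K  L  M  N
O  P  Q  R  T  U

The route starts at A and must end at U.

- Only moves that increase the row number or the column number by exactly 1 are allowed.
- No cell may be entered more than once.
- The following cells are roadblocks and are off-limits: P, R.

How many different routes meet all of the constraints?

A right/down-only route from A to U makes exactly 2 down-moves and 5 right-moves in some order.
With no other constraints that would be C(7,2) = 21 routes.
Subtract routes through each blocked cell (inclusion–exclusion for overlaps): − through P: 3 − through R: 10 + through P&R: 3 → 11.
That gives 11 routes.

11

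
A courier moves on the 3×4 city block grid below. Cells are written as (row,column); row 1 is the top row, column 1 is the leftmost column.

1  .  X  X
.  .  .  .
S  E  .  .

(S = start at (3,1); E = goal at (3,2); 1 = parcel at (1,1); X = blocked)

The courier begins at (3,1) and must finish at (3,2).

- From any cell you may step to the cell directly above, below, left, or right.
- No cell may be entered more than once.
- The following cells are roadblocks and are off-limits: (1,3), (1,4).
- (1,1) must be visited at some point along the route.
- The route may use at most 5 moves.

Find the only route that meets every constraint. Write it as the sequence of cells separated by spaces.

(3,1) (2,1) (1,1) (1,2) (2,2) (3,2)

Any route must reach (1,1) and still end at (3,2) within 5 moves, so the order of the required stops is forced.
Route from (3,1): 2× up (reaching (1,1)), right to (1,2), 2× down (reaching (3,2)) — 5 moves in all.
Check: all required cells visited; 5 ≤ 5 moves.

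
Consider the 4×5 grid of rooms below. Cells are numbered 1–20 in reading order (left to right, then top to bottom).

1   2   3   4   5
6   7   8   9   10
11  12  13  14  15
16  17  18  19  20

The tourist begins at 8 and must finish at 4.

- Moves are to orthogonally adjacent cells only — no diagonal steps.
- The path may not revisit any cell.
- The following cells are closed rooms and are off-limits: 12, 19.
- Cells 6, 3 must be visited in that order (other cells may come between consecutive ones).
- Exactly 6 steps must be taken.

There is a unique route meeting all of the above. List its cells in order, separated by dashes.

The waypoints must appear in the order 6, 3, with no cell reused.
Route from 8: 2× left (reaching 6), up to 1, 3× right (reaching 4) — 6 moves in all.
Check: order respected (6 at step 2, 3 at step 5); 6 moves as required.

8 - 7 - 6 - 1 - 2 - 3 - 4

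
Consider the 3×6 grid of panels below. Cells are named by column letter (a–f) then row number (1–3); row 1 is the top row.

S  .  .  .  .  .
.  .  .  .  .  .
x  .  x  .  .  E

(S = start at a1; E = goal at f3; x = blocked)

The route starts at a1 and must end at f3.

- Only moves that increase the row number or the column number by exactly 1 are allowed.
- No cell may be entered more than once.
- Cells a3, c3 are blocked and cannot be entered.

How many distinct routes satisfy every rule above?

15

A right/down-only route from a1 to f3 makes exactly 2 down-moves and 5 right-moves in some order.
With no other constraints that would be C(7,2) = 21 routes.
Subtract routes through each blocked cell (inclusion–exclusion for overlaps): − through a3: 1 − through c3: 6 + through a3&c3: 1 → 15.
That gives 15 routes.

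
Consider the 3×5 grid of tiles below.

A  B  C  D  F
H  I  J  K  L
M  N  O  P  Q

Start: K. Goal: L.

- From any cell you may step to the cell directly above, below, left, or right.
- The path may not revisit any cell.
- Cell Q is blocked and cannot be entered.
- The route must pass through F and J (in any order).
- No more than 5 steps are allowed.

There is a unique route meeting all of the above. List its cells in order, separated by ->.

K -> J -> C -> D -> F -> L

The 5-move cap with required stops at F, J leaves no slack for detours.
Route from K: left to J, up to C, 2× right (reaching F), down to L — 5 moves in all.
Check: all required cells visited; 5 ≤ 5 moves.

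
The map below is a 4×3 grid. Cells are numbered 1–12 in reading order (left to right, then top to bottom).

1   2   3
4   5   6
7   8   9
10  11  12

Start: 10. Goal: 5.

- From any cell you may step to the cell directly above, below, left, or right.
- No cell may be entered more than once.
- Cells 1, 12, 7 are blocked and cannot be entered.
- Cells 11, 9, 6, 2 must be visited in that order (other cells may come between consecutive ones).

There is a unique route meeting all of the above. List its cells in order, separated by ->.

10 -> 11 -> 8 -> 9 -> 6 -> 3 -> 2 -> 5

The waypoints must appear in the order 11, 9, 6, 2, with no cell reused.
Route from 10: right to 11, up to 8, right to 9, 2× up (reaching 3), left to 2, down to 5 — 7 moves in all.
Check: order respected (11 at step 1, 9 at step 3, 6 at step 4, 2 at step 6).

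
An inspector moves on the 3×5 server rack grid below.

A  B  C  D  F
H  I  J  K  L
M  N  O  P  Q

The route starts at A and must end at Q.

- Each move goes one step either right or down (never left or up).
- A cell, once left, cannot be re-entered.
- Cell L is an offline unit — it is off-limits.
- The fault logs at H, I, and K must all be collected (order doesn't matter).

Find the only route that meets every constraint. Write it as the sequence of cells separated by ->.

Moves only go right or down, so the column and row indices never decrease.
Route from A: down to H, 3× right (reaching K), down to P, right to Q — 6 moves in all.
Check: all required cells visited.

A -> H -> I -> J -> K -> P -> Q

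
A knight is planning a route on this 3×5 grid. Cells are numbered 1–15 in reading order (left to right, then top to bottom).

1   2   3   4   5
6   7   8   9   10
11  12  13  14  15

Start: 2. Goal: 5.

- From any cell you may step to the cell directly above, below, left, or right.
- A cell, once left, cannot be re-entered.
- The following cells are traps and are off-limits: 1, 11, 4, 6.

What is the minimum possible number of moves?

The Manhattan distance from 2 to 5 is |1−1| + |2−5| = 3, so at least 3 moves are needed.
That bound ignores the blocked cells. Measuring each leg by the fewest moves that actually steer around them (2→5: 5) raises the lower bound to 5.
A route of 5 moves exists: 2 → 7 → 8 → 9 → 10 → 5.
Since 5 matches that lower bound, it is optimal.

5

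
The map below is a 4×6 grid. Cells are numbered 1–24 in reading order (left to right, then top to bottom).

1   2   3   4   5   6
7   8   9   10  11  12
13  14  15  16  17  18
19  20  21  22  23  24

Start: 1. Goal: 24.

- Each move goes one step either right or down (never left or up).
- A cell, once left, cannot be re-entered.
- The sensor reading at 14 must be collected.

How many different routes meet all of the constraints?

15

A right/down-only route from 1 to 24 makes exactly 3 down-moves and 5 right-moves in some order.
With no other constraints that would be C(8,3) = 56 routes.
Split at 14 and multiply the segment counts: 1→14: 3; 14→24: 5; product = 15.
That gives 15 routes.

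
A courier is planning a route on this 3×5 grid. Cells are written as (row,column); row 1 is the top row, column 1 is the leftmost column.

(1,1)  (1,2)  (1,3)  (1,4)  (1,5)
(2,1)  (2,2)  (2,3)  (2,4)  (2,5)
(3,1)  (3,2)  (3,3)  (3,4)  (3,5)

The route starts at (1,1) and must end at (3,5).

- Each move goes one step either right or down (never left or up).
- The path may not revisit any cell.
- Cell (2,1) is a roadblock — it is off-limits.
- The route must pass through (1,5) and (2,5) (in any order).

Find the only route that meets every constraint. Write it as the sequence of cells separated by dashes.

Moves only go right or down, so the column and row indices never decrease.
Route from (1,1): 4× right (reaching (1,5)), 2× down (reaching (3,5)) — 6 moves in all.
Check: all required cells visited.

(1,1) - (1,2) - (1,3) - (1,4) - (1,5) - (2,5) - (3,5)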